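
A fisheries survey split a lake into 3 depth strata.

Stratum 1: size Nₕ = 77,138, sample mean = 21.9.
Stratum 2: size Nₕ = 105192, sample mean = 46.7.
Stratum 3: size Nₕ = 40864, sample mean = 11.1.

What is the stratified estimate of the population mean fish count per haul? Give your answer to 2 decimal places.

N = 223194; weights Wₕ = Nₕ/N = (0.3456, 0.4713, 0.1831).
x̄_st = Σ Wₕ·x̄ₕ = 0.3456·21.9 + 0.4713·46.7 + 0.1831·11.1 ≈ 31.6110...
→ 31.61.

31.61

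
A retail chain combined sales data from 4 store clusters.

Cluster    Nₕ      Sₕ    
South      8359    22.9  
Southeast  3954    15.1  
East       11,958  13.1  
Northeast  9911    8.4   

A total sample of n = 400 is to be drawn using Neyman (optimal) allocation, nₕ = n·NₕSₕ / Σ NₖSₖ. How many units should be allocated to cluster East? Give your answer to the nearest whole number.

South: NₕSₕ = 8359·22.9 = 191421.1
Southeast: NₕSₕ = 3954·15.1 = 59705.4
East: NₕSₕ = 11958·13.1 = 156649.8
Northeast: NₕSₕ = 9911·8.4 = 83252.4
Σ NₕSₕ = 491028.7.
n_East = 400·156649.8/491028.7 = 127.609... → 128.

128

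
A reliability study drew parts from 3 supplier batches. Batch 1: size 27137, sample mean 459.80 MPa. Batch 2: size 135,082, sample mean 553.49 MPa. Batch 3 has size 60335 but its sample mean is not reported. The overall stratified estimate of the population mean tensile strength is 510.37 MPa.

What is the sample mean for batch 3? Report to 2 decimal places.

Σ Nₕx̄ₕ = N·μ, so 60335·x̄_3 = 222554·510.37 − (27137·459.80 + 135082·553.49).
= 113584884.98 − 87244128.78 = 26340756.2.
x̄_3 = 26340756.2 / 60335 = 436.5751... → 436.58.

436.58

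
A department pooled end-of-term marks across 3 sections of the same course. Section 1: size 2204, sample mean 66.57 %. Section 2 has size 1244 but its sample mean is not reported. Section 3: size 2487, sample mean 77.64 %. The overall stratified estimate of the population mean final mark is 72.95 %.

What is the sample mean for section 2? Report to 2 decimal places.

74.88

Σ Nₕx̄ₕ = N·μ, so 1244·x̄_2 = 5935·72.95 − (2204·66.57 + 2487·77.64).
= 432958.25 − 339810.96 = 93147.29.
x̄_2 = 93147.29 / 1244 = 74.8772... → 74.88.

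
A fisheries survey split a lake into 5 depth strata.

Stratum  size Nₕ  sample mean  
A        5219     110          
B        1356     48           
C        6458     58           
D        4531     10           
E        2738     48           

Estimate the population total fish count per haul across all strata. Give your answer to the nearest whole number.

A: 5219·110 = 574090
B: 1356·48 = 65088
C: 6458·58 = 374564
D: 4531·10 = 45310
E: 2738·48 = 131424
τ̂ = Σ Nₕx̄ₕ = 1190476.

1190476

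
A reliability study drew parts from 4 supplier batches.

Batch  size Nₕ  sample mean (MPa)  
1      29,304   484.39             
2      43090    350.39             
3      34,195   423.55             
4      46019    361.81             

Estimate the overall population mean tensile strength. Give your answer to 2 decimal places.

395.96

N = 29304 + 43090 + 34195 + 46019 = 152608.
The stratified mean weights each stratum mean by its population share Nₕ/N.
Σ Nₕx̄ₕ = 29304·484.39 + 43090·350.39 + 34195·423.55 + 46019·361.81 = 14194564.56 + 15098305.1 + 14483292.25 + 16650134.39 = 60426296.3.
Divide by N: 60426296.3 / 152608 = 395.9576... → 395.96.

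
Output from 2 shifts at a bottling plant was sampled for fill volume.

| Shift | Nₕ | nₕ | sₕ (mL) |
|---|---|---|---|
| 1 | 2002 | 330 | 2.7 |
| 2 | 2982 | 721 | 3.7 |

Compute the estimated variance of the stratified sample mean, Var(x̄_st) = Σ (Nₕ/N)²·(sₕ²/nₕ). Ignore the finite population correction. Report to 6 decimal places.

N = 4984; Wₕ = Nₕ/N.
shift 1: (2002/4984)²·2.7²/330 = 0.003564394
shift 2: (2982/4984)²·3.7²/721 = 0.006797158
Sum = 0.010361552 → 0.010362.

0.010362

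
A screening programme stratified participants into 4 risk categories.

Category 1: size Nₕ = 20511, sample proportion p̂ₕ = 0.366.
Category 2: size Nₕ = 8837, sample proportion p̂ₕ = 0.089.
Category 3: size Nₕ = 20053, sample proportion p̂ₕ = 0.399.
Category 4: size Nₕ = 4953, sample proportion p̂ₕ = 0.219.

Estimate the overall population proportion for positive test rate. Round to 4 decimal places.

0.3197

Wₕ = Nₕ/N with N = 54354: 0.3774, 0.1626, 0.3689, 0.0911.
p̂_st = 0.3774·0.366 + 0.1626·0.089 + 0.3689·0.399 + 0.0911·0.219 ≈ 0.319744... → 0.3197.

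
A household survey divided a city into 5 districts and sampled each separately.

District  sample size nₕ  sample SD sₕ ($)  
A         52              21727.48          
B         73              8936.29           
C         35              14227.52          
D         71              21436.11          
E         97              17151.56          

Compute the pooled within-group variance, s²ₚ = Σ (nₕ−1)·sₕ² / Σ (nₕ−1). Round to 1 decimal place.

300664736.0

Degrees of freedom: 51 + 72 + 34 + 70 + 96 = 323.
Σ(nₕ−1)sₕ² = 51·472083387.1504 + 72·79857278.9641 + 34·202422325.3504 + 70·459506811.9321 + 96·294176010.4336 = 97114709728.8718.
s²ₚ = 97114709728.8718 / 323 = 300664736.003... → 300664736.0.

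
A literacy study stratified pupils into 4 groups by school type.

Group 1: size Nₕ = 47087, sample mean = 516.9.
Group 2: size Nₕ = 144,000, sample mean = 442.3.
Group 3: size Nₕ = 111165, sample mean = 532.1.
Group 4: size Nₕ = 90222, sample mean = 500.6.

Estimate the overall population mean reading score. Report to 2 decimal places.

x̄_st = (Σ Nₕx̄ₕ) / (Σ Nₕ) = (47087·516.9 + 144000·442.3 + 111165·532.1 + 90222·500.6) / 392474
= 192346500 / 392474 = 490.0872... → 490.09.

490.09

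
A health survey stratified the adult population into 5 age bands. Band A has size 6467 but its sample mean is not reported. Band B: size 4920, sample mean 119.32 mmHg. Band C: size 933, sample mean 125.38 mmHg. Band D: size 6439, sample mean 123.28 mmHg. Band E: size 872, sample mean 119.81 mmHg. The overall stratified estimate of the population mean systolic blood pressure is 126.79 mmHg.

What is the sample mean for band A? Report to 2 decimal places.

Σ Nₕx̄ₕ = N·μ, so 6467·x̄_A = 19631·126.79 − (4920·119.32 + 933·125.38 + 6439·123.28 + 872·119.81).
= 2489014.49 − 1602308.18 = 886706.31.
x̄_A = 886706.31 / 6467 = 137.1125... → 137.11.

137.11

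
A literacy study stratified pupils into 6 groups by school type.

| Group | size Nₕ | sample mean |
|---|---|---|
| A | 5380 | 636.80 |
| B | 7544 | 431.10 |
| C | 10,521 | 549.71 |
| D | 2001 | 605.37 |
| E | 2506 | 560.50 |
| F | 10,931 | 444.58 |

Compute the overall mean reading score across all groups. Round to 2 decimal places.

x̄_st = (Σ Nₕx̄ₕ) / (Σ Nₕ) = (5380·636.80 + 7544·431.10 + 10521·549.71 + 2001·605.37 + 2506·560.50 + 10931·444.58) / 38883
= 19937363.66 / 38883 = 512.7527... → 512.75.

512.75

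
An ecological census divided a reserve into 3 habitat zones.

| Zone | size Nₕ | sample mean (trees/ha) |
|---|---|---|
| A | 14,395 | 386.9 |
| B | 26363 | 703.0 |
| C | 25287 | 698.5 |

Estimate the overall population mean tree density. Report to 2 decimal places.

x̄_st = (Σ Nₕx̄ₕ) / (Σ Nₕ) = (14395·386.9 + 26363·703.0 + 25287·698.5) / 66045
= 41765584 / 66045 = 632.3807... → 632.38.

632.38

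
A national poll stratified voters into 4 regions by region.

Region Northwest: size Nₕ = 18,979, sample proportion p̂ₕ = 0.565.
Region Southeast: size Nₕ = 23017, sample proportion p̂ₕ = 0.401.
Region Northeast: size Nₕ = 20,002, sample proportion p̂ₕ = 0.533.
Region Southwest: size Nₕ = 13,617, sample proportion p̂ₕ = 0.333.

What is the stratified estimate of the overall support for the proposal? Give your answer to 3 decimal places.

0.465

N = 18979 + 23017 + 20002 + 13617 = 75615.
Overall proportion = Σ (Nₕ/N)·p̂ₕ.
Σ Nₕp̂ₕ = 10723.135 + 9229.817 + 10661.066 + 4534.461 = 35148.479.
35148.479 / 75615 = 0.46483... → 0.465.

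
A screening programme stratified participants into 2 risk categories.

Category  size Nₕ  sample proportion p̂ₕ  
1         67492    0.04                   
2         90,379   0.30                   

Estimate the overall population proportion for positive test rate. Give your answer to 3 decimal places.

0.189

N = 67492 + 90379 = 157871.
Overall proportion = Σ (Nₕ/N)·p̂ₕ.
Σ Nₕp̂ₕ = 2699.68 + 27113.7 = 29813.38.
29813.38 / 157871 = 0.18885... → 0.189.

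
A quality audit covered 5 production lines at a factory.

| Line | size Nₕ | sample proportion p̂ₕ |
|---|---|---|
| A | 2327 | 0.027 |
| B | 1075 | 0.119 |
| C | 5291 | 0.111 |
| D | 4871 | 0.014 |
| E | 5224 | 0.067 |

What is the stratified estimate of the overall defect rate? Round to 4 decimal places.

0.0637

N = 2327 + 1075 + 5291 + 4871 + 5224 = 18788.
Overall proportion = Σ (Nₕ/N)·p̂ₕ.
Σ Nₕp̂ₕ = 62.829 + 127.925 + 587.301 + 68.194 + 350.008 = 1196.257.
1196.257 / 18788 = 0.063671... → 0.0637.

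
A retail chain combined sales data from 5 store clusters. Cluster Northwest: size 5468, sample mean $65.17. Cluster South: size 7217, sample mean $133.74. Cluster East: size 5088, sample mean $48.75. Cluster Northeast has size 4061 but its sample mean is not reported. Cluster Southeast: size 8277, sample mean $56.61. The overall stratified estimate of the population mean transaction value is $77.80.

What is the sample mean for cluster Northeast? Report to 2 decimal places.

74.98

N = 5468 + 7217 + 5088 + 4061 + 8277 = 30111.
Overall total = μ·N = 77.80·30111 = 2342635.8.
Subtract the known strata: 5468·65.17 + 7217·133.74 + 5088·48.75 + 8277·56.61 = 2038152.11.
Remaining total for cluster Northeast: 2342635.8 − 2038152.11 = 304483.69.
Divide by its size: 304483.69 / 4061 = 74.9775... → 74.98.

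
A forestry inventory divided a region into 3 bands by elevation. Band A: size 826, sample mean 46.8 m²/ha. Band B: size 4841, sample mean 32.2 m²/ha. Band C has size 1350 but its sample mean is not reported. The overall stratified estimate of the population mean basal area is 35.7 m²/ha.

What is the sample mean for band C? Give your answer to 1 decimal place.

N = 826 + 4841 + 1350 = 7017.
Overall total = μ·N = 35.7·7017 = 250506.9.
Subtract the known strata: 826·46.8 + 4841·32.2 = 194537.
Remaining total for band C: 250506.9 − 194537 = 55969.9.
Divide by its size: 55969.9 / 1350 = 41.459... → 41.5.

41.5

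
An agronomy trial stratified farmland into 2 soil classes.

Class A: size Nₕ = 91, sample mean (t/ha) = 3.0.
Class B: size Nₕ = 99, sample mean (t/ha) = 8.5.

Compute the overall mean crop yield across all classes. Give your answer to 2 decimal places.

5.87

N = 91 + 99 = 190.
The stratified mean weights each stratum mean by its population share Nₕ/N.
Σ Nₕx̄ₕ = 91·3.0 + 99·8.5 = 273 + 841.5 = 1114.5.
Divide by N: 1114.5 / 190 = 5.8658... → 5.87.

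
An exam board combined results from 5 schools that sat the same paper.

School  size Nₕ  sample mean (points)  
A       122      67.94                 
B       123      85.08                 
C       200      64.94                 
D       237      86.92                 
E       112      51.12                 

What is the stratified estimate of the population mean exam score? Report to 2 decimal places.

N = 794; weights Wₕ = Nₕ/N = (0.1537, 0.1549, 0.2519, 0.2985, 0.1411).
x̄_st = Σ Wₕ·x̄ₕ = 0.1537·67.94 + 0.1549·85.08 + 0.2519·64.94 + 0.2985·86.92 + 0.1411·51.12 ≈ 73.1322...
→ 73.13.

73.13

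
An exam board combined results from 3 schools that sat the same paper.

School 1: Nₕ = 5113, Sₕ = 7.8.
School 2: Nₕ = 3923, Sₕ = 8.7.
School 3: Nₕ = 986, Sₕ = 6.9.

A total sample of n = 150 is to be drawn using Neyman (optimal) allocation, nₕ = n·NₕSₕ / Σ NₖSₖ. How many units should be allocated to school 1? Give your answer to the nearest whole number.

74

Σ NₕSₕ = 5113·7.8 + 3923·8.7 + 986·6.9 = 80814.9.
Share for 1: 39881.4/80814.9 = 0.49349.
n_1 = 150 × 0.49349 = 74.024... → 74.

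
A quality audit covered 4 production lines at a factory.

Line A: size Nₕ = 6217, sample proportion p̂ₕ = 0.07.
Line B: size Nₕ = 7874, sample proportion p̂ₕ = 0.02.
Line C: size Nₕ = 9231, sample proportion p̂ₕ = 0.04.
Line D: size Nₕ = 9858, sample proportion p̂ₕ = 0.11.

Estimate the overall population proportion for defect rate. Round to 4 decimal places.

0.0617

Wₕ = Nₕ/N with N = 33180: 0.1874, 0.2373, 0.2782, 0.2971.
p̂_st = 0.1874·0.07 + 0.2373·0.02 + 0.2782·0.04 + 0.2971·0.11 ≈ 0.061672... → 0.0617.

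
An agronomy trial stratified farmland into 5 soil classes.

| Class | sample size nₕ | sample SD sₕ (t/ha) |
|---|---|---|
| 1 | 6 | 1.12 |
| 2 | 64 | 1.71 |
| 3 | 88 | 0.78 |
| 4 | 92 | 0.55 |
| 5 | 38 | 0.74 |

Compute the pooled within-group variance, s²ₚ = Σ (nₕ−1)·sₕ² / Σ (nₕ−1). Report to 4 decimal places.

1: (6−1)·1.12² = 5·1.2544 = 6.272
2: (64−1)·1.71² = 63·2.9241 = 184.2183
3: (88−1)·0.78² = 87·0.6084 = 52.9308
4: (92−1)·0.55² = 91·0.3025 = 27.5275
5: (38−1)·0.74² = 37·0.5476 = 20.2612
Numerator = 291.2098; denominator = Σ(nₕ−1) = 283.
s²ₚ = 291.2098/283 = 1.029010... → 1.0290.

1.0290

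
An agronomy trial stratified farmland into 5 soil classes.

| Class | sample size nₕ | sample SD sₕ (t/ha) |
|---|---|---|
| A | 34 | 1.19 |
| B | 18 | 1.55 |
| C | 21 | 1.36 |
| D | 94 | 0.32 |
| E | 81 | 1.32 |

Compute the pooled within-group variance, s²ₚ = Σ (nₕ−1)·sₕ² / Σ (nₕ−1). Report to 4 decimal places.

A: (34−1)·1.19² = 33·1.4161 = 46.7313
B: (18−1)·1.55² = 17·2.4025 = 40.8425
C: (21−1)·1.36² = 20·1.8496 = 36.992
D: (94−1)·0.32² = 93·0.1024 = 9.5232
E: (81−1)·1.32² = 80·1.7424 = 139.392
Numerator = 273.481; denominator = Σ(nₕ−1) = 243.
s²ₚ = 273.481/243 = 1.125436... → 1.1254.

1.1254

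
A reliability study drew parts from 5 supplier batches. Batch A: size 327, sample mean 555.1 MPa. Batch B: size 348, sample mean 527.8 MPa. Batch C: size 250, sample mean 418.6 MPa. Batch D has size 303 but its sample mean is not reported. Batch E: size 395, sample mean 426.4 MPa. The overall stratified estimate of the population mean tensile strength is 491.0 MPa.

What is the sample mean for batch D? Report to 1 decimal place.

Σ Nₕx̄ₕ = N·μ, so 303·x̄_D = 1623·491.0 − (327·555.1 + 348·527.8 + 250·418.6 + 395·426.4).
= 796893 − 638270.1 = 158622.9.
x̄_D = 158622.9 / 303 = 523.508... → 523.5.

523.5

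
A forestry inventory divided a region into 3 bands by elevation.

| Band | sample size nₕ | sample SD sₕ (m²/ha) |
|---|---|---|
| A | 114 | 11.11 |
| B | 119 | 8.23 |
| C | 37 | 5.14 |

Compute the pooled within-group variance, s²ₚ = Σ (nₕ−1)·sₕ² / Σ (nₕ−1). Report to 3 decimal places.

85.736

A: (114−1)·11.11² = 113·123.4321 = 13947.8273
B: (119−1)·8.23² = 118·67.7329 = 7992.4822
C: (37−1)·5.14² = 36·26.4196 = 951.1056
Numerator = 22891.4151; denominator = Σ(nₕ−1) = 267.
s²ₚ = 22891.4151/267 = 85.73564... → 85.736.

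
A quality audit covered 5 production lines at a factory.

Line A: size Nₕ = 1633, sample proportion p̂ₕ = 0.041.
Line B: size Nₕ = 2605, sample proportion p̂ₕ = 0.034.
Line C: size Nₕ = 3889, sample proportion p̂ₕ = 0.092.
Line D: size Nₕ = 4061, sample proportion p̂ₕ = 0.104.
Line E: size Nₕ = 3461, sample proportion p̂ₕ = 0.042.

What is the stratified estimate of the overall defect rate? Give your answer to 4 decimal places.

Wₕ = Nₕ/N with N = 15649: 0.1044, 0.1665, 0.2485, 0.2595, 0.2212.
p̂_st = 0.1044·0.041 + 0.1665·0.034 + 0.2485·0.092 + 0.2595·0.104 + 0.2212·0.042 ≈ 0.069079... → 0.0691.

0.0691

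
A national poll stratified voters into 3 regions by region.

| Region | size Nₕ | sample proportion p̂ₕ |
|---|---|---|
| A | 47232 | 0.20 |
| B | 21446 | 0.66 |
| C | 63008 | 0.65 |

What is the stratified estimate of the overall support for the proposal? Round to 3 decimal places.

N = 47232 + 21446 + 63008 = 131686.
Overall proportion = Σ (Nₕ/N)·p̂ₕ.
Σ Nₕp̂ₕ = 9446.4 + 14154.36 + 40955.2 = 64555.96.
64555.96 / 131686 = 0.49023... → 0.490.

0.490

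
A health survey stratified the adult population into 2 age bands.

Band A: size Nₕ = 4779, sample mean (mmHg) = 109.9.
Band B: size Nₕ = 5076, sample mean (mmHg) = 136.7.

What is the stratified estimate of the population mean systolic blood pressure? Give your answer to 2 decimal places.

N = 4779 + 5076 = 9855.
The stratified mean weights each stratum mean by its population share Nₕ/N.
Σ Nₕx̄ₕ = 4779·109.9 + 5076·136.7 = 525212.1 + 693889.2 = 1219101.3.
Divide by N: 1219101.3 / 9855 = 123.7038... → 123.70.

123.70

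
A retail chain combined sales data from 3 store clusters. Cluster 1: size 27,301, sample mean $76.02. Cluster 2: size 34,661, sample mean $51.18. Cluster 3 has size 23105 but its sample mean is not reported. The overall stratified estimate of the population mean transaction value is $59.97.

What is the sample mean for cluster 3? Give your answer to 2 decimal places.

54.19

N = 27301 + 34661 + 23105 = 85067.
Overall total = μ·N = 59.97·85067 = 5101467.99.
Subtract the known strata: 27301·76.02 + 34661·51.18 = 3849372.
Remaining total for cluster 3: 5101467.99 − 3849372 = 1252095.99.
Divide by its size: 1252095.99 / 23105 = 54.1916... → 54.19.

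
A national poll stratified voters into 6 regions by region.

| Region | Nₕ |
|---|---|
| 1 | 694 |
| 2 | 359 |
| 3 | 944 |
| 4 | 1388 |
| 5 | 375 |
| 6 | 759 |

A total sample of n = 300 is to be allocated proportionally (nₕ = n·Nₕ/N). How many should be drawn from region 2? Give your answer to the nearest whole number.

24

N = 694 + 359 + 944 + 1388 + 375 + 759 = 4519.
n_2 = 300·359/4519 = 23.833... → 24.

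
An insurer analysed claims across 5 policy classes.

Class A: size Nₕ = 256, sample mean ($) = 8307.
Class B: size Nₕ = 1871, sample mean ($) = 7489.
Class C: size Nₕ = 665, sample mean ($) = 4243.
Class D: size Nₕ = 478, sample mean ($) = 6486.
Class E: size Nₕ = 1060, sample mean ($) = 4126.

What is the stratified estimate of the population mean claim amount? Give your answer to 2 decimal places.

6104.84

x̄_st = (Σ Nₕx̄ₕ) / (Σ Nₕ) = (256·8307 + 1871·7489 + 665·4243 + 478·6486 + 1060·4126) / 4330
= 26433974 / 4330 = 6104.8439... → 6104.84.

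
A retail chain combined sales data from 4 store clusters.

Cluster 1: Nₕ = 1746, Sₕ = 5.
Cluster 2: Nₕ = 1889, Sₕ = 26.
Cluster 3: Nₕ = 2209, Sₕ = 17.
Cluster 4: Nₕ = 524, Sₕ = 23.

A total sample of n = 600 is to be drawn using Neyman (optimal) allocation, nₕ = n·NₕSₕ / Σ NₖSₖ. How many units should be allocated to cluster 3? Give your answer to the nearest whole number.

1: NₕSₕ = 1746·5 = 8730
2: NₕSₕ = 1889·26 = 49114
3: NₕSₕ = 2209·17 = 37553
4: NₕSₕ = 524·23 = 12052
Σ NₕSₕ = 107449.
n_3 = 600·37553/107449 = 209.698... → 210.

210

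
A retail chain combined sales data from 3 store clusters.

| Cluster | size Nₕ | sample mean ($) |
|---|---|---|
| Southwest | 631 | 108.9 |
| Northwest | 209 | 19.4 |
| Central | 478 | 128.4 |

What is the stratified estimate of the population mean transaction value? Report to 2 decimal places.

x̄_st = (Σ Nₕx̄ₕ) / (Σ Nₕ) = (631·108.9 + 209·19.4 + 478·128.4) / 1318
= 134145.7 / 1318 = 101.7797... → 101.78.

101.78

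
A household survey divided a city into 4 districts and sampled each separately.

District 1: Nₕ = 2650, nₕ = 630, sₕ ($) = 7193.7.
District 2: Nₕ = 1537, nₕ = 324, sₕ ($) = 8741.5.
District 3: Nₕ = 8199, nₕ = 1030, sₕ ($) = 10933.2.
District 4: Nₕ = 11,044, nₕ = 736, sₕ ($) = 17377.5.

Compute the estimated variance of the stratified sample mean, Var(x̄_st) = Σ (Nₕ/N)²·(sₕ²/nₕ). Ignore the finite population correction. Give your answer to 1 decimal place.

N = 23430. Term for each stratum: Wₕ²sₕ²/nₕ.
Var(x̄_st) = 1050.7787 + 1014.9159 + 14211.3245 + 91160.1432 = 107437.1624 → 107437.2.

107437.2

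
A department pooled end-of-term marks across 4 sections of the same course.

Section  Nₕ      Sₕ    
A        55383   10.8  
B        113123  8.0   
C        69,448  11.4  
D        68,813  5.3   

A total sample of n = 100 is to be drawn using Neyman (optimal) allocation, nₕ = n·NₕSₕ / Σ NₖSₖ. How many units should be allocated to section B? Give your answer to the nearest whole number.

A: NₕSₕ = 55383·10.8 = 598136.4
B: NₕSₕ = 113123·8.0 = 904984
C: NₕSₕ = 69448·11.4 = 791707.2
D: NₕSₕ = 68813·5.3 = 364708.9
Σ NₕSₕ = 2659536.5.
n_B = 100·904984/2659536.5 = 34.028... → 34.

34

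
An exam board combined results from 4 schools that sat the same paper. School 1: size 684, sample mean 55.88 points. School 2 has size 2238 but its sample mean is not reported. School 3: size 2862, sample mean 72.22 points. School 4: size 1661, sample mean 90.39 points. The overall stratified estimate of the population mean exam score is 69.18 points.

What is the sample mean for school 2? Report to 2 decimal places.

53.62

N = 684 + 2238 + 2862 + 1661 = 7445.
Overall total = μ·N = 69.18·7445 = 515045.1.
Subtract the known strata: 684·55.88 + 2862·72.22 + 1661·90.39 = 395053.35.
Remaining total for school 2: 515045.1 − 395053.35 = 119991.75.
Divide by its size: 119991.75 / 2238 = 53.6156... → 53.62.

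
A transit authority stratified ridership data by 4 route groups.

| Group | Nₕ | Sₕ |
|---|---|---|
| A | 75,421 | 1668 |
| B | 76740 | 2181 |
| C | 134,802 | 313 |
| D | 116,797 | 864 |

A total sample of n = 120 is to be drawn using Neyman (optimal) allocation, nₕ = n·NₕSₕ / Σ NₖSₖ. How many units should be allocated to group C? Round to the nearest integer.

Σ NₕSₕ = 75421·1668 + 76740·2181 + 134802·313 + 116797·864 = 436277802.
Share for C: 42193026/436277802 = 0.09671.
n_C = 120 × 0.09671 = 11.605... → 12.

12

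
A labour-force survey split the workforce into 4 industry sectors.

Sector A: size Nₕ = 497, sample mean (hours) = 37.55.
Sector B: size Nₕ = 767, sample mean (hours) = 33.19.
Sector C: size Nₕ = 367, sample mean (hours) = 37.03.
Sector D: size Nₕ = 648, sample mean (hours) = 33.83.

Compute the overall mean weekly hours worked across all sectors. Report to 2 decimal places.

34.94

N = 2279; weights Wₕ = Nₕ/N = (0.2181, 0.3366, 0.1610, 0.2843).
x̄_st = Σ Wₕ·x̄ₕ = 0.2181·37.55 + 0.3366·33.19 + 0.1610·37.03 + 0.2843·33.83 ≈ 34.9412...
→ 34.94.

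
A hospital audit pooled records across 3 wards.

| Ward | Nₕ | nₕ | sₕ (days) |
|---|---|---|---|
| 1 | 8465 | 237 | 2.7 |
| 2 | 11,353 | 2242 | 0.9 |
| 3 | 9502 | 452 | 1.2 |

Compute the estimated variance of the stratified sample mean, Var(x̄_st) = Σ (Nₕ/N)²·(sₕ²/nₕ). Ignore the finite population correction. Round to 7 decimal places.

N = 29320; Wₕ = Nₕ/N.
ward 1: (8465/29320)²·2.7²/237 = 0.0025639242
ward 2: (11353/29320)²·0.9²/2242 = 0.0000541680
ward 3: (9502/29320)²·1.2²/452 = 0.0003346002
Sum = 0.0029526923 → 0.0029527.

0.0029527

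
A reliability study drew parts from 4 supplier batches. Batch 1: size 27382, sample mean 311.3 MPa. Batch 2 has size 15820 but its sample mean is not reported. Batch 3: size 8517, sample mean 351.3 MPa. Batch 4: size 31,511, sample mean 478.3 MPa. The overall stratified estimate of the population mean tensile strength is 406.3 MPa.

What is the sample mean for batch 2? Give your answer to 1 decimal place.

456.9

N = 27382 + 15820 + 8517 + 31511 = 83230.
Overall total = μ·N = 406.3·83230 = 33816349.
Subtract the known strata: 27382·311.3 + 8517·351.3 + 31511·478.3 = 26587750.
Remaining total for batch 2: 33816349 − 26587750 = 7228599.
Divide by its size: 7228599 / 15820 = 456.928... → 456.9.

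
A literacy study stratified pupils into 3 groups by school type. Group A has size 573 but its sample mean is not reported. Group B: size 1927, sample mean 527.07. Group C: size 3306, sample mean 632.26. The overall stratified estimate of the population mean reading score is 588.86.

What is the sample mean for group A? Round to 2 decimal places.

Σ Nₕx̄ₕ = N·μ, so 573·x̄_A = 5806·588.86 − (1927·527.07 + 3306·632.26).
= 3418921.16 − 3105915.45 = 313005.71.
x̄_A = 313005.71 / 573 = 546.2578... → 546.26.

546.26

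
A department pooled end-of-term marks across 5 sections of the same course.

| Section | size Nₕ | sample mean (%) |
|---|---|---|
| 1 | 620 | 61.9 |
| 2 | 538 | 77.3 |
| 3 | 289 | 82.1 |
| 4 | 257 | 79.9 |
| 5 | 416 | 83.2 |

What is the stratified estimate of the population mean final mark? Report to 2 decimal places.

74.92

N = 2120; weights Wₕ = Nₕ/N = (0.2925, 0.2538, 0.1363, 0.1212, 0.1962).
x̄_st = Σ Wₕ·x̄ₕ = 0.2925·61.9 + 0.2538·77.3 + 0.1363·82.1 + 0.1212·79.9 + 0.1962·83.2 ≈ 74.9235...
→ 74.92.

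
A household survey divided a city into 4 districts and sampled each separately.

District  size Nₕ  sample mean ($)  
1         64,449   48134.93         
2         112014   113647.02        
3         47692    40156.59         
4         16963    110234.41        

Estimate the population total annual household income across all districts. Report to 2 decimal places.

Estimate total by summing Nₕ·x̄ₕ over strata.
64449·48134.93 + 112014·113647.02 + 47692·40156.59 + 16963·110234.41 = 3102248103.57 + 12730057298.28 + 1915148090.28 + 1869906296.83 = 19617359788.96.

19617359788.96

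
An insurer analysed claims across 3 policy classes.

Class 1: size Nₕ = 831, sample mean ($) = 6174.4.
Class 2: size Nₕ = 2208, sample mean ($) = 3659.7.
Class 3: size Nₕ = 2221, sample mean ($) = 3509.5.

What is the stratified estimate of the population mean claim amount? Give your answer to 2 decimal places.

N = 831 + 2208 + 2221 = 5260.
Overall mean = Σ (Nₕ/N)·x̄ₕ — weight by population share, not a simple average.
Σ Nₕx̄ₕ = 831·6174.4 + 2208·3659.7 + 2221·3509.5 = 5130926.4 + 8080617.6 + 7794599.5 = 21006143.5.
Divide by N: 21006143.5 / 5260 = 3993.5634... → 3993.56.

3993.56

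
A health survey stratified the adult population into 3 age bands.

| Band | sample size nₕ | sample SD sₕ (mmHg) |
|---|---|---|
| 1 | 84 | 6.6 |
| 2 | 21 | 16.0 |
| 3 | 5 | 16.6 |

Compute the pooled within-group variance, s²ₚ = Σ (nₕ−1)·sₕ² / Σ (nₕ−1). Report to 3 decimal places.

Degrees of freedom: 83 + 20 + 4 = 107.
Σ(nₕ−1)sₕ² = 83·43.56 + 20·256 + 4·275.56 = 9837.72.
s²ₚ = 9837.72 / 107 = 91.94131... → 91.941.

91.941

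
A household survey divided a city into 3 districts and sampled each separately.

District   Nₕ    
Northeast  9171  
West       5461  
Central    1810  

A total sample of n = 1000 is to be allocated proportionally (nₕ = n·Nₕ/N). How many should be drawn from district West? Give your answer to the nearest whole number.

N = 9171 + 5461 + 1810 = 16442.
n_West = 1000·5461/16442 = 332.137... → 332.

332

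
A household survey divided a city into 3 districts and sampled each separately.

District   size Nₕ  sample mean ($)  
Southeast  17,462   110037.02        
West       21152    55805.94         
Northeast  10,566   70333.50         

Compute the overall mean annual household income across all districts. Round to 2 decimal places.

78182.54

x̄_st = (Σ Nₕx̄ₕ) / (Σ Nₕ) = (17462·110037.02 + 21152·55805.94 + 10566·70333.50) / 49180
= 3845017447.12 / 49180 = 78182.5426... → 78182.54.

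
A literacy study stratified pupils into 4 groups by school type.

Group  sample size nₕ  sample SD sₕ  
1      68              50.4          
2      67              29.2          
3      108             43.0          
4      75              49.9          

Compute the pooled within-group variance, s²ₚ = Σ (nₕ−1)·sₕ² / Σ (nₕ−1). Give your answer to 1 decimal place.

1938.1

1: (68−1)·50.4² = 67·2540.16 = 170190.72
2: (67−1)·29.2² = 66·852.64 = 56274.24
3: (108−1)·43.0² = 107·1849 = 197843
4: (75−1)·49.9² = 74·2490.01 = 184260.74
Numerator = 608568.7; denominator = Σ(nₕ−1) = 314.
s²ₚ = 608568.7/314 = 1938.117... → 1938.1.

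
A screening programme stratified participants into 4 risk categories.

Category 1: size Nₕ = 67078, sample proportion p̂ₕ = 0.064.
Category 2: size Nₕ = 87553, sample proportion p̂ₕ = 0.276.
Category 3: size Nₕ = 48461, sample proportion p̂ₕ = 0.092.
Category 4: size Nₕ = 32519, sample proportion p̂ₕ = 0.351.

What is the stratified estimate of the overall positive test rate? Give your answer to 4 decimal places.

0.1881

Wₕ = Nₕ/N with N = 235611: 0.2847, 0.3716, 0.2057, 0.1380.
p̂_st = 0.2847·0.064 + 0.3716·0.276 + 0.2057·0.092 + 0.1380·0.351 ≈ 0.188150... → 0.1881.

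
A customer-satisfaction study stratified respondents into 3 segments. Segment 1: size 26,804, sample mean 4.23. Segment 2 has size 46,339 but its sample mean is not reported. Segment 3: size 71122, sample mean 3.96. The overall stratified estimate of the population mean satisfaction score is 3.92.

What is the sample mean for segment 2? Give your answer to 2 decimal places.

3.68

Σ Nₕx̄ₕ = N·μ, so 46339·x̄_2 = 144265·3.92 − (26804·4.23 + 71122·3.96).
= 565518.8 − 395024.04 = 170494.76.
x̄_2 = 170494.76 / 46339 = 3.6793... → 3.68.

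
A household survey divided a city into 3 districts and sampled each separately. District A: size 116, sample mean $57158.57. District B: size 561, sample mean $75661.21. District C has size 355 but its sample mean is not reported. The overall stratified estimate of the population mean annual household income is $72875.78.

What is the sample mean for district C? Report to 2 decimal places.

73609.78

N = 116 + 561 + 355 = 1032.
Overall total = μ·N = 72875.78·1032 = 75207804.96.
Subtract the known strata: 116·57158.57 + 561·75661.21 = 49076332.93.
Remaining total for district C: 75207804.96 − 49076332.93 = 26131472.03.
Divide by its size: 26131472.03 / 355 = 73609.7804... → 73609.78.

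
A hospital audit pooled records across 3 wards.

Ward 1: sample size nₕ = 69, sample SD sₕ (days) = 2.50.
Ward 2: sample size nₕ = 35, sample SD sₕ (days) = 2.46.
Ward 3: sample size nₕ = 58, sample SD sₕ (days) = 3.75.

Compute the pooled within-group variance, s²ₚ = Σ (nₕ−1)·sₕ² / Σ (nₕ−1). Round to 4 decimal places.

9.0083

Degrees of freedom: 68 + 34 + 57 = 159.
Σ(nₕ−1)sₕ² = 68·6.25 + 34·6.0516 + 57·14.0625 = 1432.3169.
s²ₚ = 1432.3169 / 159 = 9.008282... → 9.0083.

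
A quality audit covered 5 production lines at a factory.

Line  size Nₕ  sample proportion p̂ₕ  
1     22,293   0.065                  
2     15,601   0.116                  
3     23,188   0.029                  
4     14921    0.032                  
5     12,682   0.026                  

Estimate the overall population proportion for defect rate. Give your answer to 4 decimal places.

0.0534

Wₕ = Nₕ/N with N = 88685: 0.2514, 0.1759, 0.2615, 0.1682, 0.1430.
p̂_st = 0.2514·0.065 + 0.1759·0.116 + 0.2615·0.029 + 0.1682·0.032 + 0.1430·0.026 ≈ 0.053430... → 0.0534.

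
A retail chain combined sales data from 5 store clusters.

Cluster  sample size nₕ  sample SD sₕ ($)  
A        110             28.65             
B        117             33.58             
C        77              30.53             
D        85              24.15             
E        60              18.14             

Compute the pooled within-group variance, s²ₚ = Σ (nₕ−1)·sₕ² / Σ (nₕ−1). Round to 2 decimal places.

A: (110−1)·28.65² = 109·820.8225 = 89469.6525
B: (117−1)·33.58² = 116·1127.6164 = 130803.5024
C: (77−1)·30.53² = 76·932.0809 = 70838.1484
D: (85−1)·24.15² = 84·583.2225 = 48990.69
E: (60−1)·18.14² = 59·329.0596 = 19414.5164
Numerator = 359516.5097; denominator = Σ(nₕ−1) = 444.
s²ₚ = 359516.5097/444 = 809.7219... → 809.72.

809.72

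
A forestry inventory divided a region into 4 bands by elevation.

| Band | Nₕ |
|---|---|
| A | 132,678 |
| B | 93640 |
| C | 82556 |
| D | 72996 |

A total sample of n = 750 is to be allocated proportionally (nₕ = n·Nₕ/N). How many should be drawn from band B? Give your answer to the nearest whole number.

184

N = 132678 + 93640 + 82556 + 72996 = 381870.
n_B = 750·93640/381870 = 183.911... → 184.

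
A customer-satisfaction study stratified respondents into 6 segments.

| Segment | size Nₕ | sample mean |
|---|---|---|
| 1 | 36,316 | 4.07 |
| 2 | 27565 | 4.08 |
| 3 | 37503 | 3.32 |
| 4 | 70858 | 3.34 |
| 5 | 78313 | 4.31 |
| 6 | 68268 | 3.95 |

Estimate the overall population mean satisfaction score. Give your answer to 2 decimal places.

3.85

N = 318823; weights Wₕ = Nₕ/N = (0.1139, 0.0865, 0.1176, 0.2222, 0.2456, 0.2141).
x̄_st = Σ Wₕ·x̄ₕ = 0.1139·4.07 + 0.0865·4.08 + 0.1176·3.32 + 0.2222·3.34 + 0.2456·4.31 + 0.2141·3.95 ≈ 3.8537...
→ 3.85.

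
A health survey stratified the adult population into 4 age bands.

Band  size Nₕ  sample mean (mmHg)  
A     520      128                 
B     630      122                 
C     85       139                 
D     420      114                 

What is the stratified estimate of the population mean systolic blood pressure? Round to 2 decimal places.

N = 520 + 630 + 85 + 420 = 1655.
Weight each subgroup mean by Nₕ/N and sum.
Σ Nₕx̄ₕ = 520·128 + 630·122 + 85·139 + 420·114 = 66560 + 76860 + 11815 + 47880 = 203115.
Divide by N: 203115 / 1655 = 122.7281... → 122.73.

122.73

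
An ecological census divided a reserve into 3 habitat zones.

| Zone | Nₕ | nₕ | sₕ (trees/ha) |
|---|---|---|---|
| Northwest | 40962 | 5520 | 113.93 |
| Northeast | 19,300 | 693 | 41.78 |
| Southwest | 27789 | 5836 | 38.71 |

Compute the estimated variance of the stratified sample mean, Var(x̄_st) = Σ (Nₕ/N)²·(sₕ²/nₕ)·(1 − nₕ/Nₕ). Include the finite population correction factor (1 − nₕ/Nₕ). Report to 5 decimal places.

0.57720

N = 88051. Term for each stratum: Wₕ²sₕ²/nₕ·(1−nₕ/Nₕ).
Var(x̄_st) = 0.44031949 + 0.11667256 + 0.02020362 = 0.57719567 → 0.57720.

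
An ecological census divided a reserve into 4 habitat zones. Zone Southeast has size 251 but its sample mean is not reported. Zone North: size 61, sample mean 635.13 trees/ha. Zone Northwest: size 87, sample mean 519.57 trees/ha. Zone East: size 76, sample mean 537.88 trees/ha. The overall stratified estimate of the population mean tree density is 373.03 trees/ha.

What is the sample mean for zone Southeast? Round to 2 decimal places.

N = 251 + 61 + 87 + 76 = 475.
Overall total = μ·N = 373.03·475 = 177189.25.
Subtract the known strata: 61·635.13 + 87·519.57 + 76·537.88 = 124824.4.
Remaining total for zone Southeast: 177189.25 − 124824.4 = 52364.85.
Divide by its size: 52364.85 / 251 = 208.6249... → 208.62.

208.62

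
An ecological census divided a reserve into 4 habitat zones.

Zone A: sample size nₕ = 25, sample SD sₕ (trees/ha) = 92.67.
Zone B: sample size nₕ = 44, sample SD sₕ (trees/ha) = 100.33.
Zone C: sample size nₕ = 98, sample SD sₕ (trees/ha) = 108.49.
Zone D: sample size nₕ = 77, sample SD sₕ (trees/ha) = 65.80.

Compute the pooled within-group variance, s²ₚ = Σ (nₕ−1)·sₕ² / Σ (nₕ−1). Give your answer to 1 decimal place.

8790.4

Degrees of freedom: 24 + 43 + 97 + 76 = 240.
Σ(nₕ−1)sₕ² = 24·8587.7289 + 43·10066.1089 + 97·11770.0801 + 76·4329.64 = 2109698.586.
s²ₚ = 2109698.586 / 240 = 8790.411... → 8790.4.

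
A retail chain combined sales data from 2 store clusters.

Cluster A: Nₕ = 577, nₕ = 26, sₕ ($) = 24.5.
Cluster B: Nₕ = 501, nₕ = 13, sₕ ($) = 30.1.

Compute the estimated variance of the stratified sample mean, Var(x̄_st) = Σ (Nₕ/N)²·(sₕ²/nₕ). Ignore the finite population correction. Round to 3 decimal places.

N = 1078. Term for each stratum: Wₕ²sₕ²/nₕ.
Var(x̄_st) = 6.614133 + 15.053156 = 21.667289 → 21.667.

21.667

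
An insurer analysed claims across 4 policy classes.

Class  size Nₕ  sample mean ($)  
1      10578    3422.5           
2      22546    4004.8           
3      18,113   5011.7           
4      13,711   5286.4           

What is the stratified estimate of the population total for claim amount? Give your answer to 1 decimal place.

289754178.3

Estimate total by summing Nₕ·x̄ₕ over strata.
10578·3422.5 + 22546·4004.8 + 18113·5011.7 + 13711·5286.4 = 36203205 + 90292220.8 + 90776922.1 + 72481830.4 = 289754178.3.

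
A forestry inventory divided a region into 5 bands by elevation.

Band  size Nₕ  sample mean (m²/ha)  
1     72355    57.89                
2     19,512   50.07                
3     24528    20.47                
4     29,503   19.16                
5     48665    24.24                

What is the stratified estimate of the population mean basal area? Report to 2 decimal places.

N = 194563; weights Wₕ = Nₕ/N = (0.3719, 0.1003, 0.1261, 0.1516, 0.2501).
x̄_st = Σ Wₕ·x̄ₕ = 0.3719·57.89 + 0.1003·50.07 + 0.1261·20.47 + 0.1516·19.16 + 0.2501·24.24 ≈ 38.0987...
→ 38.10.

38.10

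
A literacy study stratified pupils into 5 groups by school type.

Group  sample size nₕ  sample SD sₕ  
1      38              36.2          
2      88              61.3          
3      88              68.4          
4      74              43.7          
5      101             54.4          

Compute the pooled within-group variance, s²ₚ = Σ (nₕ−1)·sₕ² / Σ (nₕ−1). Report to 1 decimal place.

Degrees of freedom: 37 + 87 + 87 + 73 + 100 = 384.
Σ(nₕ−1)sₕ² = 37·1310.44 + 87·3757.69 + 87·4678.56 + 73·1909.69 + 100·2959.36 = 1217783.4.
s²ₚ = 1217783.4 / 384 = 3171.311... → 3171.3.

3171.3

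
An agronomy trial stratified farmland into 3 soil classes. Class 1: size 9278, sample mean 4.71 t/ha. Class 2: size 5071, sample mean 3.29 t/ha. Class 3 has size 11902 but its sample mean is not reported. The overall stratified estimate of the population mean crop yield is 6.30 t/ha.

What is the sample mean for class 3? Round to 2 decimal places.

8.82

N = 9278 + 5071 + 11902 = 26251.
Overall total = μ·N = 6.30·26251 = 165381.3.
Subtract the known strata: 9278·4.71 + 5071·3.29 = 60382.97.
Remaining total for class 3: 165381.3 − 60382.97 = 104998.33.
Divide by its size: 104998.33 / 11902 = 8.8219... → 8.82.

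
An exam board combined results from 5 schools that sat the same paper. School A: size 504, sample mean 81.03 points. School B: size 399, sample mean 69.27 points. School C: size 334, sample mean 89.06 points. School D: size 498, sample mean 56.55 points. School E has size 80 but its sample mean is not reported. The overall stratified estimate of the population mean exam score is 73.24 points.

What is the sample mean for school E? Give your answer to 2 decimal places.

Σ Nₕx̄ₕ = N·μ, so 80·x̄_E = 1815·73.24 − (504·81.03 + 399·69.27 + 334·89.06 + 498·56.55).
= 132930.6 − 126385.79 = 6544.81.
x̄_E = 6544.81 / 80 = 81.8101... → 81.81.

81.81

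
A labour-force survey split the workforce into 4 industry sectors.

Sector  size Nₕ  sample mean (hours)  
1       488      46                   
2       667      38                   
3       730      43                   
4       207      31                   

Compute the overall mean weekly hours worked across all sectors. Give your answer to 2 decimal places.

N = 488 + 667 + 730 + 207 = 2092.
The stratified mean weights each stratum mean by its population share Nₕ/N.
Σ Nₕx̄ₕ = 488·46 + 667·38 + 730·43 + 207·31 = 22448 + 25346 + 31390 + 6417 = 85601.
Divide by N: 85601 / 2092 = 40.9183... → 40.92.

40.92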